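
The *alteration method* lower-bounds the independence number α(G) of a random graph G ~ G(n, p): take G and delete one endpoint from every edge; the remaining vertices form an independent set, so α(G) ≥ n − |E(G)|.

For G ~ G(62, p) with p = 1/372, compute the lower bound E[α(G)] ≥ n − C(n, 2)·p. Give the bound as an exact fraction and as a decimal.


E[|E(G)|] = C(62, 2)·p = 1891 · (1/372) = 61/12.
E[α(G)] ≥ n − E[|E(G)|] = 62 − 61/12 = 683/12.
Numerically: ≈ 56.916667.
(This is only a lower bound; the true E[α(G)] may be larger.)

E[α(G)] ≥ 683/12 ≈ 56.916667.


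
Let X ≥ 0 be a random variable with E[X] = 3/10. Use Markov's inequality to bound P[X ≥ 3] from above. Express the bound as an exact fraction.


μ = E[X] = 3/10, a = 3.
Markov: P[X ≥ 3] ≤ μ/a = (3/10)/3 = 1/10.
Numerically: ≈ 0.100000.
(Since a = 3 > μ = 0.300000, the bound 1/10 is < 1 and informative.)

P[X ≥ 3] ≤ 1/10 ≈ 0.100000.


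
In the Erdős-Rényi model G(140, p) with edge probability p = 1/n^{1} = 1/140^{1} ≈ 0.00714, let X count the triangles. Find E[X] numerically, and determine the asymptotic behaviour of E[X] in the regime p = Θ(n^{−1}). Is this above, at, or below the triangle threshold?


Number of potential triangles: C(140, 3) = 447580.
Each occurs with probability p³ ≈ (0.00714)³ ≈ 3.64431e-07.
By linearity: E[X] = C(140, 3)·p³ ≈ 447580 · 3.64431e-07 ≈ 0.163.
Here α = 1, so p = 1/n is exactly at the triangle threshold p ~ 1/n. Asymptotically E[X] → c³/6 = 1³/6 = 1/6 ≈ 0.167, a bounded constant. In this regime the triangle count is asymptotically Poisson(c³/6).

E[X] ≈ 0.163; in regime p = Θ(1/n^{1}) E[X] stays bounded (at the triangle threshold p ~ 1/n).


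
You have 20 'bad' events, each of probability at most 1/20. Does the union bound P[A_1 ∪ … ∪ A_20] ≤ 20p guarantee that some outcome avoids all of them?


Union bound: P[∪_{i=1}^{20} A_i] ≤ Σ_i P[A_i] ≤ 20·p = 20·(1/20) = 1.
Numerically: 1 ≈ 1.0000.
Is 1 < 1? NO.
Since the bound 1 is ≥ 1, the union bound is uninformative here; it does NOT by itself certify existence.

20·p = 1 ≈ 1.0000; existence NOT certified by the union bound.


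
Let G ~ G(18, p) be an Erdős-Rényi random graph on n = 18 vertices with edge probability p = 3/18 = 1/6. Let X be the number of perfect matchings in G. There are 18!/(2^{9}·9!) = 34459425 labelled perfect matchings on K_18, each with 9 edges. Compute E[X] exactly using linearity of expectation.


K_18 has 18!/(2^{9}·9!) = 34459425 labelled perfect matchings.
For each such perfect matching H, let X_H = 1 if all 9 edges of H are present in G. Then P[X_H = 1] = p^{9} = (1/6)^{9} = 1/10077696.
By linearity of expectation: E[X] = Σ_H E[X_H] = 34459425 · p^{9} = 34459425 · 1/10077696 = 425425/124416.
Numerically: E[X] ≈ 3.4194.

E[X] = 34459425 · (1/6)^{9} = 425425/124416 ≈ 3.4194.


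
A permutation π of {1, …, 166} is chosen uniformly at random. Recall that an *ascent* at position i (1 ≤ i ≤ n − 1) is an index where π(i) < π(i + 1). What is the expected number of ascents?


Write X = Σ X_I over i = 1, …, 165, with X_I the indicator of one ascent.
There are 165 indicators.
For each fixed i, the pair (π(i), π(i+1)) is a uniformly random ordered pair of distinct values from {1, …, 166}; by symmetry P[π(i) < π(i+1)] = 1/2.
By linearity: E[X] = 165 · (1/2) = (166 − 1) · (1/2) = 165/2 ≈ 82.50000.

E[X] = 165/2 = 82.50000.


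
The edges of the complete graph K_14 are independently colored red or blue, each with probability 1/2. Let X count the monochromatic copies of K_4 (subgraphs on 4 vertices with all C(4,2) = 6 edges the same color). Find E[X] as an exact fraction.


Let X = Σ_S X_S over the C(14, 4) = 1001 subsets S of size 4, where X_S = 1 if the K_4 on S is monochromatic.
For a fixed S, the K_4 on S has C(4, 2) = 6 edges. P[all 6 edges red] = (1/2)^6, and likewise for blue, so P[monochromatic] = 2·(1/2)^6 = 2^{1 − 6} = 1/32.
By linearity of expectation: E[X] = C(14, 4) · 2^{1 − 6} = 1001 · 1/32 = 1001/32.
Numerically: E[X] ≈ 31.28125.

E[X] = C(14,4)·2^(1−C(4,2)) = 1001/32 ≈ 31.28125.


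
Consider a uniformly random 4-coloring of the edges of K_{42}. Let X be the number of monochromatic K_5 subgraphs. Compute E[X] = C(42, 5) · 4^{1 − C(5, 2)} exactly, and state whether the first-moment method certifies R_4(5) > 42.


E[X] = C(42, 5) · 4^{1 − 10} = 850668 · 4^{−9} = 850668/262144.
As a reduced fraction: E[X] = 212667/65536 ≈ 3.245.
Is E[X] < 1? NO.
Since E[X] ≥ 1, the first-moment bound is inconclusive at n = 42; it does NOT by itself certify R_4(5) > 42.

E[X] = 212667/65536 ≈ 3.245; E[X] ≥ 1; first-moment method inconclusive here.


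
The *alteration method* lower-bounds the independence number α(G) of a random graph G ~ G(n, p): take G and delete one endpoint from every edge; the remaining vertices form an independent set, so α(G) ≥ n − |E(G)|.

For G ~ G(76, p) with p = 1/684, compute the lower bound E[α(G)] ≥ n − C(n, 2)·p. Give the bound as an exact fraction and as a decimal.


E[|E(G)|] = C(76, 2)·p = 2850 · (1/684) = 25/6.
E[α(G)] ≥ n − E[|E(G)|] = 76 − 25/6 = 431/6.
Numerically: ≈ 71.833.
(This is only a lower bound; the true E[α(G)] may be larger.)

E[α(G)] ≥ 431/6 ≈ 71.833.


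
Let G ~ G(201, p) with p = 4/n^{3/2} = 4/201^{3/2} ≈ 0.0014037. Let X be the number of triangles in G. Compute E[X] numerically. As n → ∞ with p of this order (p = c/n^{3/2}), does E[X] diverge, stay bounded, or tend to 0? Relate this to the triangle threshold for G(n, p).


Number of potential triangles: C(201, 3) = 1333300.
Each occurs with probability p³ ≈ (0.0014037)³ ≈ 2.7656532e-09.
By linearity: E[X] = C(201, 3)·p³ ≈ 1333300 · 2.7656532e-09 ≈ 0.00369.
Since α = 3/2 > 1, p = c/n^{3/2} = o(1/n) is below the triangle threshold p ~ 1/n. Asymptotically E[X] ~ (c³/6)·n^{3(1−α)} = (4³/6)·n^{-1.5} → 0, so by Markov's inequality G has no triangles w.h.p.

E[X] ≈ 0.00369; in regime p = Θ(1/n^{3/2}) E[X] tends to 0 (below the triangle threshold p ~ 1/n).


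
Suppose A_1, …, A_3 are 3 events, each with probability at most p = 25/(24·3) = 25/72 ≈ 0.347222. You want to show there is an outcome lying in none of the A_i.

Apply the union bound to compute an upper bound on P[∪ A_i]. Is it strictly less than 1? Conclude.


Union bound: P[∪_{i=1}^{3} A_i] ≤ Σ_i P[A_i] ≤ 3·p = 3·(25/72) = 25/24.
Numerically: 25/24 ≈ 1.041667.
Is 25/24 < 1? NO.
Since the bound 25/24 is ≥ 1, the union bound is uninformative here; it does NOT by itself certify existence.

3·p = 25/24 ≈ 1.041667; existence NOT certified by the union bound.


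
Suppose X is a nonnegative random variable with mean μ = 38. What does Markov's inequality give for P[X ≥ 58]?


μ = E[X] = 38, a = 58.
Markov: P[X ≥ 58] ≤ μ/a = (38)/58 = 19/29.
Numerically: ≈ 0.655172.
(Since a = 58 > μ = 38.000000, the bound 19/29 is < 1 and informative.)

P[X ≥ 58] ≤ 19/29 ≈ 0.655172.


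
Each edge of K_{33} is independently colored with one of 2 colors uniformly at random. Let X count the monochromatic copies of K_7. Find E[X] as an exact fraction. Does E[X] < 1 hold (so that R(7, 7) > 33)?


E[X] = C(33, 7) · 2^{1 − 21} = 4272048 · 2^{−20} = 4272048/1048576.
As a reduced fraction: E[X] = 267003/65536 ≈ 4.0741.
Is E[X] < 1? NO.
Since E[X] ≥ 1, the first-moment bound is inconclusive at n = 33; it does NOT by itself certify R(7, 7) > 33.

E[X] = 267003/65536 ≈ 4.0741; E[X] ≥ 1; first-moment method inconclusive here.


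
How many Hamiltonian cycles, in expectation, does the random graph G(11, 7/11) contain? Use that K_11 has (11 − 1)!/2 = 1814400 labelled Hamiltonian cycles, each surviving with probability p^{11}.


K_11 has (11 − 1)!/2 = 1814400 labelled Hamiltonian cycles.
For each such Hamiltonian cycle H, let X_H = 1 if all 11 edges of H are present in G. Then P[X_H = 1] = p^{11} = (7/11)^{11} = 1977326743/285311670611.
Summing the indicators: E[X] = Σ_H E[X_H] = 1814400 · p^{11} = 1814400 · 1977326743/285311670611 = 3587661642499200/285311670611.
Numerically: E[X] ≈ 1.26e+04.

E[X] = 1814400 · (7/11)^{11} = 3587661642499200/285311670611 ≈ 1.26e+04.


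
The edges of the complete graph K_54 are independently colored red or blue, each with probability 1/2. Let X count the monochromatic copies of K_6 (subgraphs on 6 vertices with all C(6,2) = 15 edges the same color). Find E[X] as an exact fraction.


Let X = Σ_S X_S over the C(54, 6) = 25827165 subsets S of size 6, where X_S = 1 if the K_6 on S is monochromatic.
For a fixed S, the K_6 on S has C(6, 2) = 15 edges. P[all 15 edges red] = (1/2)^15, and likewise for blue, so P[monochromatic] = 2·(1/2)^15 = 2^{1 − 15} = 1/16384.
Summing: E[X] = C(54, 6) · 2^{1 − 15} = 25827165 · 1/16384 = 25827165/16384.
Numerically: E[X] ≈ 1576.365051.

E[X] = C(54,6)·2^(1−C(6,2)) = 25827165/16384 ≈ 1576.365051.


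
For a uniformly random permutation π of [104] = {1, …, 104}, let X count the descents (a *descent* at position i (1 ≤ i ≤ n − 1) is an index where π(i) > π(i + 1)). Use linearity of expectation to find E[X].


Write X = Σ X_I over i = 1, …, 103, with X_I the indicator of one descent.
There are 103 indicators.
For each fixed i, the pair (π(i), π(i+1)) is a uniformly random ordered pair of distinct values from {1, …, 104}; by symmetry P[π(i) > π(i+1)] = 1/2.
By linearity: E[X] = 103 · (1/2) = (104 − 1) · (1/2) = 103/2 ≈ 51.500.

E[X] = 103/2 = 51.500.


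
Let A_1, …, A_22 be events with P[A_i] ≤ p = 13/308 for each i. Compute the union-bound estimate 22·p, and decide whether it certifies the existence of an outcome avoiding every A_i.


Union bound: P[∪_{i=1}^{22} A_i] ≤ Σ_i P[A_i] ≤ 22·p = 22·(13/308) = 13/14.
Numerically: 13/14 ≈ 0.929.
Is 13/14 < 1? YES.
Since P[∪ A_i] ≤ 13/14 < 1, the complement has P[∩ A_i^c] ≥ 1 − 13/14 = 1/14 > 0, so some outcome avoids every A_i.

22·p = 13/14 ≈ 0.929; existence CERTIFIED by the union bound.


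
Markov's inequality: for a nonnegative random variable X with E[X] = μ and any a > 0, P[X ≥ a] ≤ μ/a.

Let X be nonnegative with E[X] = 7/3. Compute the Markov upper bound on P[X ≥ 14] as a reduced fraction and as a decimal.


μ = E[X] = 7/3, a = 14.
Markov: P[X ≥ 14] ≤ μ/a = (7/3)/14 = 1/6.
Numerically: ≈ 0.166667.
(Since a = 14 > μ = 2.333333, the bound 1/6 is < 1 and informative.)

P[X ≥ 14] ≤ 1/6 ≈ 0.166667.


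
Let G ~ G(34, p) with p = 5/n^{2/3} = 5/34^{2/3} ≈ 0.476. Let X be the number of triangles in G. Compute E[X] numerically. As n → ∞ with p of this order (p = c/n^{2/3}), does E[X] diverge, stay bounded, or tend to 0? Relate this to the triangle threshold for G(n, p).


Number of potential triangles: C(34, 3) = 5984.
Each occurs with probability p³ ≈ (0.476)³ ≈ 1.08131e-01.
By linearity: E[X] = C(34, 3)·p³ ≈ 5984 · 1.08131e-01 ≈ 647.059.
Since α = 2/3 < 1, p = c/n^{2/3} ≫ 1/n is above the triangle threshold p ~ 1/n. Asymptotically E[X] ~ (c³/6)·n^{3(1−α)} = (5³/6)·n^{1} → ∞; triangles are abundant w.h.p.

E[X] ≈ 647.059; in regime p = Θ(1/n^{2/3}) E[X] diverges (above the triangle threshold p ~ 1/n).


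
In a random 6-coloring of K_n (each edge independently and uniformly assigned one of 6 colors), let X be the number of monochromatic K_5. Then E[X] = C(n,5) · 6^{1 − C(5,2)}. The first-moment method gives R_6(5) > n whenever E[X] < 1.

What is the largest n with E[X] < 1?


We need C(n, 5) · 6^{1 − 10} < 1, i.e. C(n, 5) < 6^{10 − 1} = 10077696.
Check values of n near the boundary:
  n = 66: C(66, 5) = 8936928; 8936928 < 10077696? YES
  n = 67: C(67, 5) = 9657648; 9657648 < 10077696? YES
  n = 68: C(68, 5) = 10424128; 10424128 < 10077696? NO
The largest n with C(n, 5) < 10077696 is n = 67 (where E[X] = 67067/69984 ≈ 0.958319). Hence R_6(5) > 67, i.e. R_6(5) ≥ 68.

Largest n = 67; hence R_6(5) > 67.


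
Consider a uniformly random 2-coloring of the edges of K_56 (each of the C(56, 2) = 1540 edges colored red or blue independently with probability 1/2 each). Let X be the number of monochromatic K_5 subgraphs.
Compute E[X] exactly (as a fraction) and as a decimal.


Let X = Σ_S X_S over the C(56, 5) = 3819816 subsets S of size 5, where X_S = 1 if the K_5 on S is monochromatic.
For a fixed S, the K_5 on S has C(5, 2) = 10 edges. P[all 10 edges red] = (1/2)^10, and likewise for blue, so P[monochromatic] = 2·(1/2)^10 = 2^{1 − 10} = 1/512.
By linearity: E[X] = C(56, 5) · 2^{1 − 10} = 3819816 · 1/512 = 477477/64.
Numerically: E[X] ≈ 7460.5781.

E[X] = C(56,5)·2^(1−C(5,2)) = 477477/64 ≈ 7460.5781.


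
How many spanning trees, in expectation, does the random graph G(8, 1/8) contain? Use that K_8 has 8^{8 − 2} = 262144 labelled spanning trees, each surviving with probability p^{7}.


K_8 has 8^{8 − 2} = 262144 labelled spanning trees.
For each such spanning tree H, let X_H = 1 if all 7 edges of H are present in G. Then P[X_H = 1] = p^{7} = (1/8)^{7} = 1/2097152.
By linearity of expectation: E[X] = Σ_H E[X_H] = 262144 · p^{7} = 262144 · 1/2097152 = 1/8.
Numerically: E[X] ≈ 0.125.

E[X] = 262144 · (1/8)^{7} = 1/8 ≈ 0.125.


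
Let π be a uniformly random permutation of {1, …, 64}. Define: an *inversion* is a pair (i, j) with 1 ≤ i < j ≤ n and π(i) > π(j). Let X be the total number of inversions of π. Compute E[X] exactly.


Write X = Σ X_I over the C(64, 2) = 2016 pairs i < j, with X_I the indicator of one inversion.
There are 2016 indicators.
For each fixed pair i < j, the values π(i) and π(j) are two distinct elements of {1, …, 64} in uniformly random order; by symmetry P[π(i) > π(j)] = 1/2.
By linearity: E[X] = 2016 · (1/2) = C(64, 2) · (1/2) = 2016/2 = 1008 ≈ 1008.00000.

E[X] = 1008 = 1008.00000.


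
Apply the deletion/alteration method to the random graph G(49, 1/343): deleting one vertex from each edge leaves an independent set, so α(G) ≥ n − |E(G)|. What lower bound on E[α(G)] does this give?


E[|E(G)|] = C(49, 2)·p = 1176 · (1/343) = 24/7.
E[α(G)] ≥ n − E[|E(G)|] = 49 − 24/7 = 319/7.
Numerically: ≈ 45.5714.
(This is only a lower bound; the true E[α(G)] may be larger.)

E[α(G)] ≥ 319/7 ≈ 45.5714.


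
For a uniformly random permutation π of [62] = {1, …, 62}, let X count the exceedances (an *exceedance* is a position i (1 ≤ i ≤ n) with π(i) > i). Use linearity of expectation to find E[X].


Write X = Σ_{i=1}^{62} X_i, where X_i = 1_{π(i) > i}.
For each fixed i, π(i) is uniform over {1, …, 62} (marginal of a uniform permutation), so P[π(i) > i] = (n − i)/n. Summing: Σ_{i=1}^{62} (n − i)/n = (0 + 1 + … + 61)/62 = 62(62 − 1)/(2·62) = (62 − 1)/2.
Hence E[X] = Σ_{i=1}^{62} (62 − i)/62 = 61/2 ≈ 30.500.

E[X] = 61/2 = 30.500.


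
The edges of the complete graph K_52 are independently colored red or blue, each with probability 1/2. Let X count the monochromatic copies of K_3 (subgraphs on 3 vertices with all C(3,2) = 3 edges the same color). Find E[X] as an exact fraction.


Let X = Σ_S X_S over the C(52, 3) = 22100 subsets S of size 3, where X_S = 1 if the K_3 on S is monochromatic.
For a fixed S, the K_3 on S has C(3, 2) = 3 edges. P[all 3 edges red] = (1/2)^3, and likewise for blue, so P[monochromatic] = 2·(1/2)^3 = 2^{1 − 3} = 1/4.
By linearity of expectation: E[X] = C(52, 3) · 2^{1 − 3} = 22100 · 1/4 = 5525.
Numerically: E[X] ≈ 5525.0000.

E[X] = C(52,3)·2^(1−C(3,2)) = 5525 ≈ 5525.0000.


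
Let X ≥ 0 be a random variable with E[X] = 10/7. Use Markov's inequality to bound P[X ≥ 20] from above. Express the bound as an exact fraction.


μ = E[X] = 10/7, a = 20.
Markov: P[X ≥ 20] ≤ μ/a = (10/7)/20 = 1/14.
Numerically: ≈ 0.0714.
(Since a = 20 > μ = 1.4286, the bound 1/14 is < 1 and informative.)

P[X ≥ 20] ≤ 1/14 ≈ 0.0714.


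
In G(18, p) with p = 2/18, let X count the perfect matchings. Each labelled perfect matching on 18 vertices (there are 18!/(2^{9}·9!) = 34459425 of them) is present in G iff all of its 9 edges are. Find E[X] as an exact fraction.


K_18 has 18!/(2^{9}·9!) = 34459425 labelled perfect matchings.
For each such perfect matching H, let X_H = 1 if all 9 edges of H are present in G. Then P[X_H = 1] = p^{9} = (1/9)^{9} = 1/387420489.
By linearity: E[X] = Σ_H E[X_H] = 34459425 · p^{9} = 34459425 · 1/387420489 = 425425/4782969.
Numerically: E[X] ≈ 0.08895.

E[X] = 34459425 · (1/9)^{9} = 425425/4782969 ≈ 0.08895.


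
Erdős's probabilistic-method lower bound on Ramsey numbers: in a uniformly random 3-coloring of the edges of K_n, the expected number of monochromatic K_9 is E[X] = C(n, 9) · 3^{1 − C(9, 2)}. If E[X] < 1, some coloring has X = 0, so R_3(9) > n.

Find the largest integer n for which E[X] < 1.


We need C(n, 9) · 3^{1 − 36} < 1, i.e. C(n, 9) < 3^{36 − 1} = 50031545098999707.
Check values of n near the boundary:
  n = 300: C(300, 9) = 48052241692154700; 48052241692154700 < 50031545098999707? YES
  n = 301: C(301, 9) = 49533303936090975; 49533303936090975 < 50031545098999707? YES
  n = 302: C(302, 9) = 51054804739588650; 51054804739588650 < 50031545098999707? NO
The largest n with C(n, 9) < 50031545098999707 is n = 301 (where E[X] = 16511101312030325/16677181699666569 ≈ 0.990041). Hence R_3(9) > 301, i.e. R_3(9) ≥ 302.

Largest n = 301; hence R_3(9) > 301.


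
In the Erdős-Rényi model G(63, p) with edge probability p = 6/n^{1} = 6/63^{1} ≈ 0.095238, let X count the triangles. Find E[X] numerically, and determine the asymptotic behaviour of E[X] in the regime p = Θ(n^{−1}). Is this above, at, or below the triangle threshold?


Number of potential triangles: C(63, 3) = 39711.
Each occurs with probability p³ ≈ (0.095238)³ ≈ 8.6383760e-04.
By linearity: E[X] = C(63, 3)·p³ ≈ 39711 · 8.6383760e-04 ≈ 34.30385.
Here α = 1, so p = 6/n is exactly at the triangle threshold p ~ 1/n. Asymptotically E[X] → c³/6 = 6³/6 = 36 ≈ 36.00000, a bounded constant. In this regime the triangle count is asymptotically Poisson(c³/6).

E[X] ≈ 34.30385; in regime p = Θ(1/n^{1}) E[X] stays bounded (at the triangle threshold p ~ 1/n).


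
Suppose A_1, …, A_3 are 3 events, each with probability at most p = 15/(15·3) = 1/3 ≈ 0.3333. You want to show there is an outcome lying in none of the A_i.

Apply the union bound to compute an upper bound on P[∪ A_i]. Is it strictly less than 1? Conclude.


Union bound: P[∪_{i=1}^{3} A_i] ≤ Σ_i P[A_i] ≤ 3·p = 3·(1/3) = 1.
Numerically: 1 ≈ 1.0000.
Is 1 < 1? NO.
Since the bound 1 is ≥ 1, the union bound is uninformative here; it does NOT by itself certify existence.

3·p = 1 ≈ 1.0000; existence NOT certified by the union bound.


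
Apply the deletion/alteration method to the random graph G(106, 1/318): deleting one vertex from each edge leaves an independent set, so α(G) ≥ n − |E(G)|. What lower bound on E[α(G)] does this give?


E[|E(G)|] = C(106, 2)·p = 5565 · (1/318) = 35/2.
E[α(G)] ≥ n − E[|E(G)|] = 106 − 35/2 = 177/2.
Numerically: ≈ 88.50000.
(This is only a lower bound; the true E[α(G)] may be larger.)

E[α(G)] ≥ 177/2 ≈ 88.50000.


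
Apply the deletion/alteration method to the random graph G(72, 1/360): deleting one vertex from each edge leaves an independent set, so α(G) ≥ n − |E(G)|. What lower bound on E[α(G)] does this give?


E[|E(G)|] = C(72, 2)·p = 2556 · (1/360) = 71/10.
E[α(G)] ≥ n − E[|E(G)|] = 72 − 71/10 = 649/10.
Numerically: ≈ 64.90000.
(This is only a lower bound; the true E[α(G)] may be larger.)

E[α(G)] ≥ 649/10 ≈ 64.90000.


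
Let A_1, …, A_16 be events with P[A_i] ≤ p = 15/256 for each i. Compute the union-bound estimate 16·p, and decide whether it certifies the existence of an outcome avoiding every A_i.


Union bound: P[∪_{i=1}^{16} A_i] ≤ Σ_i P[A_i] ≤ 16·p = 16·(15/256) = 15/16.
Numerically: 15/16 ≈ 0.9375000.
Is 15/16 < 1? YES.
Since P[∪ A_i] ≤ 15/16 < 1, the complement has P[∩ A_i^c] ≥ 1 − 15/16 = 1/16 > 0, so some outcome avoids every A_i.

16·p = 15/16 ≈ 0.9375000; existence CERTIFIED by the union bound.


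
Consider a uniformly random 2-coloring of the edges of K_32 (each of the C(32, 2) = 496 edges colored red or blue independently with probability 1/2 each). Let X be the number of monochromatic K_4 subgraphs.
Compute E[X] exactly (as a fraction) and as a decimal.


Let X = Σ_S X_S over the C(32, 4) = 35960 subsets S of size 4, where X_S = 1 if the K_4 on S is monochromatic.
For a fixed S, the K_4 on S has C(4, 2) = 6 edges. P[all 6 edges red] = (1/2)^6, and likewise for blue, so P[monochromatic] = 2·(1/2)^6 = 2^{1 − 6} = 1/32.
By linearity of expectation: E[X] = C(32, 4) · 2^{1 − 6} = 35960 · 1/32 = 4495/4.
Numerically: E[X] ≈ 1123.750000.

E[X] = C(32,4)·2^(1−C(4,2)) = 4495/4 ≈ 1123.750000.


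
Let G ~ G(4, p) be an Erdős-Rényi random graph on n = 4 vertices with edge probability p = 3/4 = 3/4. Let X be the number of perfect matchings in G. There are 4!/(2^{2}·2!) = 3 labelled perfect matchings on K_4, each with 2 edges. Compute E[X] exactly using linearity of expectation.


K_4 has 4!/(2^{2}·2!) = 3 labelled perfect matchings.
For each such perfect matching H, let X_H = 1 if all 2 edges of H are present in G. Then P[X_H = 1] = p^{2} = (3/4)^{2} = 9/16.
By linearity: E[X] = Σ_H E[X_H] = 3 · p^{2} = 3 · 9/16 = 27/16.
Numerically: E[X] ≈ 1.6875.

E[X] = 3 · (3/4)^{2} = 27/16 ≈ 1.6875.


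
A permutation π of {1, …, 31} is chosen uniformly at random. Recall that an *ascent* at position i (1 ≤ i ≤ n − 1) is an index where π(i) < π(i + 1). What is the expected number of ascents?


Write X = Σ X_I over i = 1, …, 30, with X_I the indicator of one ascent.
There are 30 indicators.
For each fixed i, the pair (π(i), π(i+1)) is a uniformly random ordered pair of distinct values from {1, …, 31}; by symmetry P[π(i) < π(i+1)] = 1/2.
By linearity: E[X] = 30 · (1/2) = (31 − 1) · (1/2) = 15 ≈ 15.000.

E[X] = 15 = 15.000.


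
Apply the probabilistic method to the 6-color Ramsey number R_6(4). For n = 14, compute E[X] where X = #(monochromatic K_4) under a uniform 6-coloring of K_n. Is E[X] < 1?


E[X] = C(14, 4) · 6^{1 − 6} = 1001 · 6^{−5} = 1001/7776.
As a reduced fraction: E[X] = 1001/7776 ≈ 0.12873.
Is E[X] < 1? YES.
Since E[X] < 1, there exists a 6-coloring of K_{14} with no monochromatic K_4; hence R_6(4) > 14.

E[X] = 1001/7776 ≈ 0.12873; E[X] < 1, so R_6(4) > 14.


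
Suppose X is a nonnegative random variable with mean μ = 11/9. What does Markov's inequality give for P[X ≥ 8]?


μ = E[X] = 11/9, a = 8.
Markov: P[X ≥ 8] ≤ μ/a = (11/9)/8 = 11/72.
Numerically: ≈ 0.152778.
(Since a = 8 > μ = 1.222222, the bound 11/72 is < 1 and informative.)

P[X ≥ 8] ≤ 11/72 ≈ 0.152778.


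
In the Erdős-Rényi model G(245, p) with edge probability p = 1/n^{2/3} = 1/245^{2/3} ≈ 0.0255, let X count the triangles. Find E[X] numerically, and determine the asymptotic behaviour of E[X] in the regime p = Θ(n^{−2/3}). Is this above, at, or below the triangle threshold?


Number of potential triangles: C(245, 3) = 2421090.
Each occurs with probability p³ ≈ (0.0255)³ ≈ 1.66597e-05.
By linearity: E[X] = C(245, 3)·p³ ≈ 2421090 · 1.66597e-05 ≈ 40.335.
Since α = 2/3 < 1, p = c/n^{2/3} ≫ 1/n is above the triangle threshold p ~ 1/n. Asymptotically E[X] ~ (c³/6)·n^{3(1−α)} = (1³/6)·n^{1} → ∞; triangles are abundant w.h.p.

E[X] ≈ 40.335; in regime p = Θ(1/n^{2/3}) E[X] diverges (above the triangle threshold p ~ 1/n).


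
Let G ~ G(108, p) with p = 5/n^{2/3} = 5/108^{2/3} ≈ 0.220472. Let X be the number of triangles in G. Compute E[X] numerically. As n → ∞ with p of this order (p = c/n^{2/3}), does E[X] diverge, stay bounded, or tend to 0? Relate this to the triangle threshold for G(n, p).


Number of potential triangles: C(108, 3) = 204156.
Each occurs with probability p³ ≈ (0.220472)³ ≈ 1.07167353e-02.
By linearity: E[X] = C(108, 3)·p³ ≈ 204156 · 1.07167353e-02 ≈ 2187.885802.
Since α = 2/3 < 1, p = c/n^{2/3} ≫ 1/n is above the triangle threshold p ~ 1/n. Asymptotically E[X] ~ (c³/6)·n^{3(1−α)} = (5³/6)·n^{1} → ∞; triangles are abundant w.h.p.

E[X] ≈ 2187.885802; in regime p = Θ(1/n^{2/3}) E[X] diverges (above the triangle threshold p ~ 1/n).


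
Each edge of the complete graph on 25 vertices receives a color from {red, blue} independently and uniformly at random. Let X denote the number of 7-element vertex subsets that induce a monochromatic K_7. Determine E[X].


Let X = Σ_S X_S over the C(25, 7) = 480700 subsets S of size 7, where X_S = 1 if the K_7 on S is monochromatic.
For a fixed S, the K_7 on S has C(7, 2) = 21 edges. P[all 21 edges red] = (1/2)^21, and likewise for blue, so P[monochromatic] = 2·(1/2)^21 = 2^{1 − 21} = 1/1048576.
By linearity of expectation: E[X] = C(25, 7) · 2^{1 − 21} = 480700 · 1/1048576 = 120175/262144.
Numerically: E[X] ≈ 0.4584.

E[X] = C(25,7)·2^(1−C(7,2)) = 120175/262144 ≈ 0.4584.


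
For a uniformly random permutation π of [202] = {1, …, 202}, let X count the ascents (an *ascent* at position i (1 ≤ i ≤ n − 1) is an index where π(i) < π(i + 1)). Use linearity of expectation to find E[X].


Write X = Σ X_I over i = 1, …, 201, with X_I the indicator of one ascent.
There are 201 indicators.
For each fixed i, the pair (π(i), π(i+1)) is a uniformly random ordered pair of distinct values from {1, …, 202}; by symmetry P[π(i) < π(i+1)] = 1/2.
By linearity: E[X] = 201 · (1/2) = (202 − 1) · (1/2) = 201/2 ≈ 100.500000.

E[X] = 201/2 = 100.500000.


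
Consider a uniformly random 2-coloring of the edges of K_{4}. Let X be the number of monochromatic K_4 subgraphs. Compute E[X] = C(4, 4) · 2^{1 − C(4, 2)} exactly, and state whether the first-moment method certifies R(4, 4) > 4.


E[X] = C(4, 4) · 2^{1 − 6} = 1 · 2^{−5} = 1/32.
As a reduced fraction: E[X] = 1/32 ≈ 0.0312.
Is E[X] < 1? YES.
Since E[X] < 1, there exists a 2-coloring of K_{4} with no monochromatic K_4; hence R(4, 4) > 4.

E[X] = 1/32 ≈ 0.0312; E[X] < 1, so R(4, 4) > 4.


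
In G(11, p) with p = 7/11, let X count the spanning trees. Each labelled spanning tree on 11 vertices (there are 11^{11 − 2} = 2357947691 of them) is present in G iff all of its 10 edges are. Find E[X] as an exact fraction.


K_11 has 11^{11 − 2} = 2357947691 labelled spanning trees.
For each such spanning tree H, let X_H = 1 if all 10 edges of H are present in G. Then P[X_H = 1] = p^{10} = (7/11)^{10} = 282475249/25937424601.
By linearity: E[X] = Σ_H E[X_H] = 2357947691 · p^{10} = 2357947691 · 282475249/25937424601 = 282475249/11.
Numerically: E[X] ≈ 2.568e+07.

E[X] = 2357947691 · (7/11)^{10} = 282475249/11 ≈ 2.568e+07.


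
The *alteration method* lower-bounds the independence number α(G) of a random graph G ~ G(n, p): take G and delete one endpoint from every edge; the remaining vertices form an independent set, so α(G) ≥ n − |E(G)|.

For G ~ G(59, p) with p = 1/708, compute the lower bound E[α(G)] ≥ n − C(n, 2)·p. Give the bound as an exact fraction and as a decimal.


E[|E(G)|] = C(59, 2)·p = 1711 · (1/708) = 29/12.
E[α(G)] ≥ n − E[|E(G)|] = 59 − 29/12 = 679/12.
Numerically: ≈ 56.583.
(This is only a lower bound; the true E[α(G)] may be larger.)

E[α(G)] ≥ 679/12 ≈ 56.583.


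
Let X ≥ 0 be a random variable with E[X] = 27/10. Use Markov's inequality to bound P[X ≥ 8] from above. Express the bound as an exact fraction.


μ = E[X] = 27/10, a = 8.
Markov: P[X ≥ 8] ≤ μ/a = (27/10)/8 = 27/80.
Numerically: ≈ 0.337500.
(Since a = 8 > μ = 2.700000, the bound 27/80 is < 1 and informative.)

P[X ≥ 8] ≤ 27/80 ≈ 0.337500.


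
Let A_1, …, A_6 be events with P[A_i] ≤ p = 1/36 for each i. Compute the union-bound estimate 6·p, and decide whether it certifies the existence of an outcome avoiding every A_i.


Union bound: P[∪_{i=1}^{6} A_i] ≤ Σ_i P[A_i] ≤ 6·p = 6·(1/36) = 1/6.
Numerically: 1/6 ≈ 0.16667.
Is 1/6 < 1? YES.
Since P[∪ A_i] ≤ 1/6 < 1, the complement has P[∩ A_i^c] ≥ 1 − 1/6 = 5/6 > 0, so some outcome avoids every A_i.

6·p = 1/6 ≈ 0.16667; existence CERTIFIED by the union bound.


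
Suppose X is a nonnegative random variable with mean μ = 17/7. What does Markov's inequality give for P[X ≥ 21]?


μ = E[X] = 17/7, a = 21.
Markov: P[X ≥ 21] ≤ μ/a = (17/7)/21 = 17/147.
Numerically: ≈ 0.11565.
(Since a = 21 > μ = 2.42857, the bound 17/147 is < 1 and informative.)

P[X ≥ 21] ≤ 17/147 ≈ 0.11565.


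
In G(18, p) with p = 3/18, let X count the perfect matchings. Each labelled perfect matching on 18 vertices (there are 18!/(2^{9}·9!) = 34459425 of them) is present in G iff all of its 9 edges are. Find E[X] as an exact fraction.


K_18 has 18!/(2^{9}·9!) = 34459425 labelled perfect matchings.
For each such perfect matching H, let X_H = 1 if all 9 edges of H are present in G. Then P[X_H = 1] = p^{9} = (1/6)^{9} = 1/10077696.
Summing the indicators: E[X] = Σ_H E[X_H] = 34459425 · p^{9} = 34459425 · 1/10077696 = 425425/124416.
Numerically: E[X] ≈ 3.4194.

E[X] = 34459425 · (1/6)^{9} = 425425/124416 ≈ 3.4194.


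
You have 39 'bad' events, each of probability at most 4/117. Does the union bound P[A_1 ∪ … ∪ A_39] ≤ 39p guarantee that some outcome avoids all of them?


Union bound: P[∪_{i=1}^{39} A_i] ≤ Σ_i P[A_i] ≤ 39·p = 39·(4/117) = 4/3.
Numerically: 4/3 ≈ 1.333333.
Is 4/3 < 1? NO.
Since the bound 4/3 is ≥ 1, the union bound is uninformative here; it does NOT by itself certify existence.

39·p = 4/3 ≈ 1.333333; existence NOT certified by the union bound.


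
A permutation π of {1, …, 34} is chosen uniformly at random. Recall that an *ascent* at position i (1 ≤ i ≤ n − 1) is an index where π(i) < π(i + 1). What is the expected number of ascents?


Write X = Σ X_I over i = 1, …, 33, with X_I the indicator of one ascent.
There are 33 indicators.
For each fixed i, the pair (π(i), π(i+1)) is a uniformly random ordered pair of distinct values from {1, …, 34}; by symmetry P[π(i) < π(i+1)] = 1/2.
By linearity: E[X] = 33 · (1/2) = (34 − 1) · (1/2) = 33/2 ≈ 16.5000.

E[X] = 33/2 = 16.5000.


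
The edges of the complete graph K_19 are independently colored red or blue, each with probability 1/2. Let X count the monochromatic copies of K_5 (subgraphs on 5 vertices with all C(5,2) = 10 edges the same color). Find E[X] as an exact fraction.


Let X = Σ_S X_S over the C(19, 5) = 11628 subsets S of size 5, where X_S = 1 if the K_5 on S is monochromatic.
For a fixed S, the K_5 on S has C(5, 2) = 10 edges. P[all 10 edges red] = (1/2)^10, and likewise for blue, so P[monochromatic] = 2·(1/2)^10 = 2^{1 − 10} = 1/512.
Summing: E[X] = C(19, 5) · 2^{1 − 10} = 11628 · 1/512 = 2907/128.
Numerically: E[X] ≈ 22.711.

E[X] = C(19,5)·2^(1−C(5,2)) = 2907/128 ≈ 22.711.


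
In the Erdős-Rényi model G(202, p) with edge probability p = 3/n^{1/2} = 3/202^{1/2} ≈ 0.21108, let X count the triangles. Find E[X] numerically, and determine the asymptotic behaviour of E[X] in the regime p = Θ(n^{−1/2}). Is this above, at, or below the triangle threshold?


Number of potential triangles: C(202, 3) = 1353400.
Each occurs with probability p³ ≈ (0.21108)³ ≈ 9.4045216e-03.
By linearity: E[X] = C(202, 3)·p³ ≈ 1353400 · 9.4045216e-03 ≈ 12728.07958.
Since α = 1/2 < 1, p = c/n^{1/2} ≫ 1/n is above the triangle threshold p ~ 1/n. Asymptotically E[X] ~ (c³/6)·n^{3(1−α)} = (3³/6)·n^{1.5} → ∞; triangles are abundant w.h.p.

E[X] ≈ 12728.07958; in regime p = Θ(1/n^{1/2}) E[X] diverges (above the triangle threshold p ~ 1/n).


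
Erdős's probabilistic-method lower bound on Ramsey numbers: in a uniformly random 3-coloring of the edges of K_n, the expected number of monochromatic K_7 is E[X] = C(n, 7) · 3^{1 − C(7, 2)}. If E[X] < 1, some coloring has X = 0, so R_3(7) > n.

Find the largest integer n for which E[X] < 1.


We need C(n, 7) · 3^{1 − 21} < 1, i.e. C(n, 7) < 3^{21 − 1} = 3486784401.
Check values of n near the boundary:
  n = 78: C(78, 7) = 2641902120; 2641902120 < 3486784401? YES
  n = 79: C(79, 7) = 2898753715; 2898753715 < 3486784401? YES
  n = 80: C(80, 7) = 3176716400; 3176716400 < 3486784401? YES
  n = 81: C(81, 7) = 3477216600; 3477216600 < 3486784401? YES
  n = 82: C(82, 7) = 3801756816; 3801756816 < 3486784401? NO
  n = 83: C(83, 7) = 4151918628; 4151918628 < 3486784401? NO
The largest n with C(n, 7) < 3486784401 is n = 81 (where E[X] = 42928600/43046721 ≈ 0.9973). Hence R_3(7) > 81, i.e. R_3(7) ≥ 82.

Largest n = 81; hence R_3(7) > 81.


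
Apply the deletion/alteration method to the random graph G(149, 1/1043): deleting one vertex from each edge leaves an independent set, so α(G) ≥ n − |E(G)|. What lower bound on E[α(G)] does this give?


E[|E(G)|] = C(149, 2)·p = 11026 · (1/1043) = 74/7.
E[α(G)] ≥ n − E[|E(G)|] = 149 − 74/7 = 969/7.
Numerically: ≈ 138.428571.
(This is only a lower bound; the true E[α(G)] may be larger.)

E[α(G)] ≥ 969/7 ≈ 138.428571.


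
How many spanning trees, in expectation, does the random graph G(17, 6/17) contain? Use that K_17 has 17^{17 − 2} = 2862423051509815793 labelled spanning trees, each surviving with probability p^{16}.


K_17 has 17^{17 − 2} = 2862423051509815793 labelled spanning trees.
For each such spanning tree H, let X_H = 1 if all 16 edges of H are present in G. Then P[X_H = 1] = p^{16} = (6/17)^{16} = 2821109907456/48661191875666868481.
By linearity: E[X] = Σ_H E[X_H] = 2862423051509815793 · p^{16} = 2862423051509815793 · 2821109907456/48661191875666868481 = 2821109907456/17.
Numerically: E[X] ≈ 1.66e+11.

E[X] = 2862423051509815793 · (6/17)^{16} = 2821109907456/17 ≈ 1.66e+11.


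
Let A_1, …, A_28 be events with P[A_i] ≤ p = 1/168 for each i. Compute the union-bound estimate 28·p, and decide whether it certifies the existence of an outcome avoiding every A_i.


Union bound: P[∪_{i=1}^{28} A_i] ≤ Σ_i P[A_i] ≤ 28·p = 28·(1/168) = 1/6.
Numerically: 1/6 ≈ 0.167.
Is 1/6 < 1? YES.
Since P[∪ A_i] ≤ 1/6 < 1, the complement has P[∩ A_i^c] ≥ 1 − 1/6 = 5/6 > 0, so some outcome avoids every A_i.

28·p = 1/6 ≈ 0.167; existence CERTIFIED by the union bound.


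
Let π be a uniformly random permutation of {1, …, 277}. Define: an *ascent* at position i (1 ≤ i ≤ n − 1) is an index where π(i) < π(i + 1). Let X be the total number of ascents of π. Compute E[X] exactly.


Write X = Σ X_I over i = 1, …, 276, with X_I the indicator of one ascent.
There are 276 indicators.
For each fixed i, the pair (π(i), π(i+1)) is a uniformly random ordered pair of distinct values from {1, …, 277}; by symmetry P[π(i) < π(i+1)] = 1/2.
By linearity: E[X] = 276 · (1/2) = (277 − 1) · (1/2) = 138 ≈ 138.00000.

E[X] = 138 = 138.00000.


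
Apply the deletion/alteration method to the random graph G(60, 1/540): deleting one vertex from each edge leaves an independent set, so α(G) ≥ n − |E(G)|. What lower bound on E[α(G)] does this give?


E[|E(G)|] = C(60, 2)·p = 1770 · (1/540) = 59/18.
E[α(G)] ≥ n − E[|E(G)|] = 60 − 59/18 = 1021/18.
Numerically: ≈ 56.722222.
(This is only a lower bound; the true E[α(G)] may be larger.)

E[α(G)] ≥ 1021/18 ≈ 56.722222.


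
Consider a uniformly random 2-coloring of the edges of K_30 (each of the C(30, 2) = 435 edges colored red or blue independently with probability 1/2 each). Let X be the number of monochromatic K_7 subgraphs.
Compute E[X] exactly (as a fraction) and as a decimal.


Let X = Σ_S X_S over the C(30, 7) = 2035800 subsets S of size 7, where X_S = 1 if the K_7 on S is monochromatic.
For a fixed S, the K_7 on S has C(7, 2) = 21 edges. P[all 21 edges red] = (1/2)^21, and likewise for blue, so P[monochromatic] = 2·(1/2)^21 = 2^{1 − 21} = 1/1048576.
Summing: E[X] = C(30, 7) · 2^{1 − 21} = 2035800 · 1/1048576 = 254475/131072.
Numerically: E[X] ≈ 1.94149.

E[X] = C(30,7)·2^(1−C(7,2)) = 254475/131072 ≈ 1.94149.


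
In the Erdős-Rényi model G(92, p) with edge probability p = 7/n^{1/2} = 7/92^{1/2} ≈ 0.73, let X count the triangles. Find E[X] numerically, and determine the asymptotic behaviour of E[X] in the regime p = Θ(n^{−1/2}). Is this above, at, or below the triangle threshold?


Number of potential triangles: C(92, 3) = 125580.
Each occurs with probability p³ ≈ (0.73)³ ≈ 3.88698e-01.
By linearity: E[X] = C(92, 3)·p³ ≈ 125580 · 3.88698e-01 ≈ 48812.703.
Since α = 1/2 < 1, p = c/n^{1/2} ≫ 1/n is above the triangle threshold p ~ 1/n. Asymptotically E[X] ~ (c³/6)·n^{3(1−α)} = (7³/6)·n^{1.5} → ∞; triangles are abundant w.h.p.

E[X] ≈ 48812.703; in regime p = Θ(1/n^{1/2}) E[X] diverges (above the triangle threshold p ~ 1/n).


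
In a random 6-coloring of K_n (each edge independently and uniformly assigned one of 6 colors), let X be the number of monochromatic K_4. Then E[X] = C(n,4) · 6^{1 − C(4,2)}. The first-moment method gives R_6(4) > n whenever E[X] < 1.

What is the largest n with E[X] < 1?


We need C(n, 4) · 6^{1 − 6} < 1, i.e. C(n, 4) < 6^{6 − 1} = 7776.
Check values of n near the boundary:
  n = 16: C(16, 4) = 1820; 1820 < 7776? YES
  n = 17: C(17, 4) = 2380; 2380 < 7776? YES
  n = 18: C(18, 4) = 3060; 3060 < 7776? YES
  n = 19: C(19, 4) = 3876; 3876 < 7776? YES
  n = 20: C(20, 4) = 4845; 4845 < 7776? YES
  n = 21: C(21, 4) = 5985; 5985 < 7776? YES
  n = 22: C(22, 4) = 7315; 7315 < 7776? YES
  n = 23: C(23, 4) = 8855; 8855 < 7776? NO
The largest n with C(n, 4) < 7776 is n = 22 (where E[X] = 7315/7776 ≈ 0.9407150). Hence R_6(4) > 22, i.e. R_6(4) ≥ 23.

Largest n = 22; hence R_6(4) > 22.


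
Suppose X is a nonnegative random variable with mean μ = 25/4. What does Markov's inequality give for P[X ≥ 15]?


μ = E[X] = 25/4, a = 15.
Markov: P[X ≥ 15] ≤ μ/a = (25/4)/15 = 5/12.
Numerically: ≈ 0.416667.
(Since a = 15 > μ = 6.250000, the bound 5/12 is < 1 and informative.)

P[X ≥ 15] ≤ 5/12 ≈ 0.416667.


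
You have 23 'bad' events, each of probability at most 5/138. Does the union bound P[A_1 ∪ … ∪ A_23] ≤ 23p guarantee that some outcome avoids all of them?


Union bound: P[∪_{i=1}^{23} A_i] ≤ Σ_i P[A_i] ≤ 23·p = 23·(5/138) = 5/6.
Numerically: 5/6 ≈ 0.8333333.
Is 5/6 < 1? YES.
Since P[∪ A_i] ≤ 5/6 < 1, the complement has P[∩ A_i^c] ≥ 1 − 5/6 = 1/6 > 0, so some outcome avoids every A_i.

23·p = 5/6 ≈ 0.8333333; existence CERTIFIED by the union bound.


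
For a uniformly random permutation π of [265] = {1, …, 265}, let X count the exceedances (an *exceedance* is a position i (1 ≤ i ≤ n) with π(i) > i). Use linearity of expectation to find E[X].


Write X = Σ_{i=1}^{265} X_i, where X_i = 1_{π(i) > i}.
For each fixed i, π(i) is uniform over {1, …, 265} (marginal of a uniform permutation), so P[π(i) > i] = (n − i)/n. Summing: Σ_{i=1}^{265} (n − i)/n = (0 + 1 + … + 264)/265 = 265(265 − 1)/(2·265) = (265 − 1)/2.
Hence E[X] = Σ_{i=1}^{265} (265 − i)/265 = 132 ≈ 132.000000.

E[X] = 132 = 132.000000.


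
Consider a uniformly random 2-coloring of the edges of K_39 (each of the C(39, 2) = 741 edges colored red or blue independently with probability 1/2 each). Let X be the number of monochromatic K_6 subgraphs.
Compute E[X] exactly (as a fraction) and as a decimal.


Let X = Σ_S X_S over the C(39, 6) = 3262623 subsets S of size 6, where X_S = 1 if the K_6 on S is monochromatic.
For a fixed S, the K_6 on S has C(6, 2) = 15 edges. P[all 15 edges red] = (1/2)^15, and likewise for blue, so P[monochromatic] = 2·(1/2)^15 = 2^{1 − 15} = 1/16384.
By linearity: E[X] = C(39, 6) · 2^{1 − 15} = 3262623 · 1/16384 = 3262623/16384.
Numerically: E[X] ≈ 199.1347.

E[X] = C(39,6)·2^(1−C(6,2)) = 3262623/16384 ≈ 199.1347.


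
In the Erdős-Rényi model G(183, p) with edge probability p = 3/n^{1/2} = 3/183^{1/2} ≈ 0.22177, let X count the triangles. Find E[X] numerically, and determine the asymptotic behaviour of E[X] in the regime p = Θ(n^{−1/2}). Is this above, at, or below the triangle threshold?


Number of potential triangles: C(183, 3) = 1004731.
Each occurs with probability p³ ≈ (0.22177)³ ≈ 1.0906543e-02.
By linearity: E[X] = C(183, 3)·p³ ≈ 1004731 · 1.0906543e-02 ≈ 10958.14220.
Since α = 1/2 < 1, p = c/n^{1/2} ≫ 1/n is above the triangle threshold p ~ 1/n. Asymptotically E[X] ~ (c³/6)·n^{3(1−α)} = (3³/6)·n^{1.5} → ∞; triangles are abundant w.h.p.

E[X] ≈ 10958.14220; in regime p = Θ(1/n^{1/2}) E[X] diverges (above the triangle threshold p ~ 1/n).
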